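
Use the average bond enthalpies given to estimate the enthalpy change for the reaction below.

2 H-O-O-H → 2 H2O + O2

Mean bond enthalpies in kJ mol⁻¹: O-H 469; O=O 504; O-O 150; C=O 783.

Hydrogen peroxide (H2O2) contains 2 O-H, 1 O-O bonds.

Bonds broken (reactants):
  O-H: 4 × 469 = 1876
  O-O: 2 × 150 = 300
  Σ(broken) = 2176 kJ
Bonds formed (products):
  O-H: 4 × 469 = 1876
  O=O: 1 × 504 = 504
  Σ(formed) = 2380 kJ
ΔH = Σ(broken) − Σ(formed) = 2176 − 2380 = −204 kJ

ΔH ≈ −204 kJ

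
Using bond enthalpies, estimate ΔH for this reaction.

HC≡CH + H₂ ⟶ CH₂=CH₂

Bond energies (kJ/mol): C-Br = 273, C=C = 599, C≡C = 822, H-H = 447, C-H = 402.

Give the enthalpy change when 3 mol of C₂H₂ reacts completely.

Bonds broken (reactants):
  C≡C: 1 × 822 = 822
  C-H: 2 × 402 = 804
  H-H: 1 × 447 = 447
  Σ(broken) = 2073 kJ
Bonds formed (products):
  C-H: 4 × 402 = 1608
  C=C: 1 × 599 = 599
  Σ(formed) = 2207 kJ
ΔH = Σ(broken) − Σ(formed) = 2073 − 2207 = −134 kJ
For 3× the reaction as written: 3 × (−134) = −402 kJ

ΔH = −402 kJ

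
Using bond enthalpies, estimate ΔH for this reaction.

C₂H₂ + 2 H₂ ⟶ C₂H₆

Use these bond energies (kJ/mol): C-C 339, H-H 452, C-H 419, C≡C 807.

ΔH ≈ −304 kJ

Bonds broken (reactants):
  C≡C: 1 × 807 = 807
  C-H: 2 × 419 = 838
  H-H: 2 × 452 = 904
  Σ(broken) = 2549 kJ
Bonds formed (products):
  C-C: 1 × 339 = 339
  C-H: 6 × 419 = 2514
  Σ(formed) = 2853 kJ
ΔH = Σ(broken) − Σ(formed) = 2549 − 2853 = −304 kJ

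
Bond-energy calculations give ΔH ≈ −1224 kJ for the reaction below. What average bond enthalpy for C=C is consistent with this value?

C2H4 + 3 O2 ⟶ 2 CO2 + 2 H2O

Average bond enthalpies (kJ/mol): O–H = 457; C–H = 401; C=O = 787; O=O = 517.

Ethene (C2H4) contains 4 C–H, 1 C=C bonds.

Let D be the C=C bond energy.
Σ(broken) = 4×401 + 1×D + 3×517 = 3155 + D
Σ(formed) = 4×787 + 4×457 = 4976
ΔH = Σ(broken) − Σ(formed) = (3155 + D) − (4976) = −1821 + D
Setting this equal to −1224 kJ gives D = 597 kJ/mol.

D(C=C) ≈ 597 kJ/mol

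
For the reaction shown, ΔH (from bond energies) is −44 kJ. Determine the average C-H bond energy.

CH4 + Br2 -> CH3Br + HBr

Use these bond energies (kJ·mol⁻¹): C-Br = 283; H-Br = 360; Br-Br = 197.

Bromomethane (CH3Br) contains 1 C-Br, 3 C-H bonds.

D(C-H) ≈ 402 kJ/mol

Let D be the C-H bond energy.
Σ(broken) = 1×197 + 4×D = 197 + 4D
Σ(formed) = 1×283 + 3×D + 1×360 = 643 + 3D
ΔH = Σ(broken) − Σ(formed) = (197 + 4D) − (643 + 3D) = −446 + D
Setting this equal to −44 kJ gives D = 402 kJ/mol.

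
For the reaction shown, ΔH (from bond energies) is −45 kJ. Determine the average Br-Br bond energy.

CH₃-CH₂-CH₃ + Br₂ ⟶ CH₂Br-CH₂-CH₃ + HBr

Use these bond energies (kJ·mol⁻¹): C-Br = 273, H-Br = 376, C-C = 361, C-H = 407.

Let D be the Br-Br bond energy.
Σ(broken) = 1×D + 2×361 + 8×407 = 3978 + D
Σ(formed) = 1×273 + 2×361 + 7×407 + 1×376 = 4220
ΔH = Σ(broken) − Σ(formed) = (3978 + D) − (4220) = −242 + D
Setting this equal to −45 kJ gives D = 197 kJ/mol.

D(Br-Br) ≈ 197 kJ/mol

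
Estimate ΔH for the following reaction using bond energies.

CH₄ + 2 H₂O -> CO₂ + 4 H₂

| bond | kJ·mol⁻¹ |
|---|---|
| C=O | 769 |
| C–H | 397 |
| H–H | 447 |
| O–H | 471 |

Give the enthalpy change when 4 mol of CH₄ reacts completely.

ΔH = +584 kJ

Bonds broken (reactants):
  C–H: 4 × 397 = 1588
  O–H: 4 × 471 = 1884
  Σ(broken) = 3472 kJ
Bonds formed (products):
  C=O: 2 × 769 = 1538
  H–H: 4 × 447 = 1788
  Σ(formed) = 3326 kJ
ΔH = Σ(broken) − Σ(formed) = 3472 − 3326 = +146 kJ
For 4× the reaction as written: 4 × (+146) = +584 kJ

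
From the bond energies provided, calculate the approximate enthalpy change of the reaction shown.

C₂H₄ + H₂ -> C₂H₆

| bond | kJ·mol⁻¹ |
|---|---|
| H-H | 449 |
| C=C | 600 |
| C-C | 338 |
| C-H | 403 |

Bonds broken (reactants):
  C-H: 4 × 403 = 1612
  C=C: 1 × 600 = 600
  H-H: 1 × 449 = 449
  Σ(broken) = 2661 kJ
Bonds formed (products):
  C-C: 1 × 338 = 338
  C-H: 6 × 403 = 2418
  Σ(formed) = 2756 kJ
ΔH = Σ(broken) − Σ(formed) = 2661 − 2756 = −95 kJ

ΔH ≈ −95 kJ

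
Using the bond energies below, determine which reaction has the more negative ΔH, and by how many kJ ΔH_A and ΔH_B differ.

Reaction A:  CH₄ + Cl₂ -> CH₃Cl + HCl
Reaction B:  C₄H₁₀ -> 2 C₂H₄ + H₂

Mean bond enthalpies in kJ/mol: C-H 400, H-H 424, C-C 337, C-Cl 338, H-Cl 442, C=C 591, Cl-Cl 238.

Reaction A:
  Bonds broken (reactants):
    C-H: 4 × 400 = 1600
    Cl-Cl: 1 × 238 = 238
    Σ(broken) = 1838 kJ
  Bonds formed (products):
    C-Cl: 1 × 338 = 338
    C-H: 3 × 400 = 1200
    H-Cl: 1 × 442 = 442
    Σ(formed) = 1980 kJ
  ΔH_A = 1838 − 1980 = −142 kJ
Reaction B:
  Bonds broken (reactants):
    C-C: 3 × 337 = 1011
    C-H: 10 × 400 = 4000
    Σ(broken) = 5011 kJ
  Bonds formed (products):
    C-H: 8 × 400 = 3200
    C=C: 2 × 591 = 1182
    H-H: 1 × 424 = 424
    Σ(formed) = 4806 kJ
  ΔH_B = 5011 − 4806 = +205 kJ
ΔH_A − ΔH_B = −347 kJ, so reaction A has the more negative ΔH; |ΔH_A − ΔH_B| = 347 kJ.

Reaction A, by 347 kJ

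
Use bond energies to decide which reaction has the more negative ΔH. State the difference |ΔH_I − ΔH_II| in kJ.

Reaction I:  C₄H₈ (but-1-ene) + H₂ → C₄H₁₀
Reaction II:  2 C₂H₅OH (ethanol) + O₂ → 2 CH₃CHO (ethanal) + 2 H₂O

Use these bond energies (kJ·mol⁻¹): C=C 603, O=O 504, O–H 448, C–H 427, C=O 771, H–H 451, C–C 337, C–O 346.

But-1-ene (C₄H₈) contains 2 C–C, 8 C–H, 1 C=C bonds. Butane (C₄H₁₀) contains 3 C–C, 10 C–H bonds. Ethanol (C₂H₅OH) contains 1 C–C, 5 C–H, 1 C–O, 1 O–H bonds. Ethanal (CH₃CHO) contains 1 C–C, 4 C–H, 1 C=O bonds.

Reaction II, by 251 kJ

Reaction I:
  Bonds broken (reactants):
    C–C: 2 × 337 = 674
    C–H: 8 × 427 = 3416
    C=C: 1 × 603 = 603
    H–H: 1 × 451 = 451
    Σ(broken) = 5144 kJ
  Bonds formed (products):
    C–C: 3 × 337 = 1011
    C–H: 10 × 427 = 4270
    Σ(formed) = 5281 kJ
  ΔH_I = 5144 − 5281 = −137 kJ
Reaction II:
  Bonds broken (reactants):
    C–C: 2 × 337 = 674
    C–H: 10 × 427 = 4270
    C–O: 2 × 346 = 692
    O–H: 2 × 448 = 896
    O=O: 1 × 504 = 504
    Σ(broken) = 7036 kJ
  Bonds formed (products):
    C–C: 2 × 337 = 674
    C–H: 8 × 427 = 3416
    C=O: 2 × 771 = 1542
    O–H: 4 × 448 = 1792
    Σ(formed) = 7424 kJ
  ΔH_II = 7036 − 7424 = −388 kJ
ΔH_I − ΔH_II = +251 kJ, so reaction II has the more negative ΔH; |ΔH_I − ΔH_II| = 251 kJ.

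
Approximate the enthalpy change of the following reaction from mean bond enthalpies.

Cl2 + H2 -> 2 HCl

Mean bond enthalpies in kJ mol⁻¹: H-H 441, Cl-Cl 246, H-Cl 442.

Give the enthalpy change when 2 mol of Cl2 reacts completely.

ΔH = −394 kJ

Bonds broken (reactants):
  Cl-Cl: 1 × 246 = 246
  H-H: 1 × 441 = 441
  Σ(broken) = 687 kJ
Bonds formed (products):
  H-Cl: 2 × 442 = 884
  Σ(formed) = 884 kJ
ΔH = Σ(broken) − Σ(formed) = 687 − 884 = −197 kJ
For 2× the reaction as written: 2 × (−197) = −394 kJ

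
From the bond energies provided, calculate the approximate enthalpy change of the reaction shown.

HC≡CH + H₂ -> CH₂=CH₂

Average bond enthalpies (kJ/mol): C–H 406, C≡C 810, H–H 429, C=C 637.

ΔH ≈ −210 kJ

Bonds broken (reactants):
  C≡C: 1 × 810 = 810
  C–H: 2 × 406 = 812
  H–H: 1 × 429 = 429
  Σ(broken) = 2051 kJ
Bonds formed (products):
  C–H: 4 × 406 = 1624
  C=C: 1 × 637 = 637
  Σ(formed) = 2261 kJ
ΔH = Σ(broken) − Σ(formed) = 2051 − 2261 = −210 kJ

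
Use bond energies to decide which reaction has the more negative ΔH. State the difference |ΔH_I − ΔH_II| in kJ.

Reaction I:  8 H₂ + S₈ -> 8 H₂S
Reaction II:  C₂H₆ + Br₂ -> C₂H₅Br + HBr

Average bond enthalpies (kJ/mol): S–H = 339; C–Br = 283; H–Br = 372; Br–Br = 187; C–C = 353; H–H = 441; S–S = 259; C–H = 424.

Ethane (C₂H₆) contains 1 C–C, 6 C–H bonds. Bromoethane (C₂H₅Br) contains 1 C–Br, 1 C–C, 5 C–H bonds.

Reaction I:
  Bonds broken (reactants):
    H–H: 8 × 441 = 3528
    S–S: 8 × 259 = 2072
    Σ(broken) = 5600 kJ
  Bonds formed (products):
    S–H: 16 × 339 = 5424
    Σ(formed) = 5424 kJ
  ΔH_I = 5600 − 5424 = +176 kJ
Reaction II:
  Bonds broken (reactants):
    Br–Br: 1 × 187 = 187
    C–C: 1 × 353 = 353
    C–H: 6 × 424 = 2544
    Σ(broken) = 3084 kJ
  Bonds formed (products):
    C–Br: 1 × 283 = 283
    C–C: 1 × 353 = 353
    C–H: 5 × 424 = 2120
    H–Br: 1 × 372 = 372
    Σ(formed) = 3128 kJ
  ΔH_II = 3084 − 3128 = −44 kJ
ΔH_I − ΔH_II = +220 kJ, so reaction II has the more negative ΔH; |ΔH_I − ΔH_II| = 220 kJ.

Reaction II, by 220 kJ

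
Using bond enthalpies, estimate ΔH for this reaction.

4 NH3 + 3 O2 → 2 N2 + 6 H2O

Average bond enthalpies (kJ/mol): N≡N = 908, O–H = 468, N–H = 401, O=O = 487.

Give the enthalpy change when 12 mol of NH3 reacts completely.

Bonds broken (reactants):
  N–H: 12 × 401 = 4812
  O=O: 3 × 487 = 1461
  Σ(broken) = 6273 kJ
Bonds formed (products):
  N≡N: 2 × 908 = 1816
  O–H: 12 × 468 = 5616
  Σ(formed) = 7432 kJ
ΔH = Σ(broken) − Σ(formed) = 6273 − 7432 = −1159 kJ
For 3× the reaction as written: 3 × (−1159) = −3477 kJ

ΔH = −3477 kJ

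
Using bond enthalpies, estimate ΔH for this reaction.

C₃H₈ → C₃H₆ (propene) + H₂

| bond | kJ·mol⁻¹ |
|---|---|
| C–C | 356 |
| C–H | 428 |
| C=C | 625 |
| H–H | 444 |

Bonds broken (reactants):
  C–C: 2 × 356 = 712
  C–H: 8 × 428 = 3424
  Σ(broken) = 4136 kJ
Bonds formed (products):
  C–C: 1 × 356 = 356
  C–H: 6 × 428 = 2568
  C=C: 1 × 625 = 625
  H–H: 1 × 444 = 444
  Σ(formed) = 3993 kJ
ΔH = Σ(broken) − Σ(formed) = 4136 − 3993 = +143 kJ

ΔH ≈ +143 kJ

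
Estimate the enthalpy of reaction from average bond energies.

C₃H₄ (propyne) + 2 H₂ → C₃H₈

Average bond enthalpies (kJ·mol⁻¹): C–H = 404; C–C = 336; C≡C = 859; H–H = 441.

ΔH ≈ −211 kJ

Bonds broken (reactants):
  C≡C: 1 × 859 = 859
  C–C: 1 × 336 = 336
  C–H: 4 × 404 = 1616
  H–H: 2 × 441 = 882
  Σ(broken) = 3693 kJ
Bonds formed (products):
  C–C: 2 × 336 = 672
  C–H: 8 × 404 = 3232
  Σ(formed) = 3904 kJ
ΔH = Σ(broken) − Σ(formed) = 3693 − 3904 = −211 kJ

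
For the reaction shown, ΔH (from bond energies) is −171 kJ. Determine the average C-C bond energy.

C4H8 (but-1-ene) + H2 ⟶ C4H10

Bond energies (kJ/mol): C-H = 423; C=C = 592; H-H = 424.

D(C-C) ≈ 341 kJ/mol

Let D be the C-C bond energy.
Σ(broken) = 2×D + 8×423 + 1×592 + 1×424 = 4400 + 2D
Σ(formed) = 3×D + 10×423 = 4230 + 3D
ΔH = Σ(broken) − Σ(formed) = (4400 + 2D) − (4230 + 3D) = +170 − D
Setting this equal to −171 kJ gives D = 341 kJ/mol.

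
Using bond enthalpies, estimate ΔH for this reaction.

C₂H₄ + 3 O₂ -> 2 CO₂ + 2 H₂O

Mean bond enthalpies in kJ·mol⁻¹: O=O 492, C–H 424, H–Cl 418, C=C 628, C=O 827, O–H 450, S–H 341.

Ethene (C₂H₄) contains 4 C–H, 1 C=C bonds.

Bonds broken (reactants):
  C–H: 4 × 424 = 1696
  C=C: 1 × 628 = 628
  O=O: 3 × 492 = 1476
  Σ(broken) = 3800 kJ
Bonds formed (products):
  C=O: 4 × 827 = 3308
  O–H: 4 × 450 = 1800
  Σ(formed) = 5108 kJ
ΔH = Σ(broken) − Σ(formed) = 3800 − 5108 = −1308 kJ

ΔH ≈ −1308 kJ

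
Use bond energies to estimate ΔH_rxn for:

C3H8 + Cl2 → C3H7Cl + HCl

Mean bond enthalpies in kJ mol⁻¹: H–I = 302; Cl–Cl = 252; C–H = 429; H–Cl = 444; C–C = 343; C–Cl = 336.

ΔH ≈ −99 kJ

Bonds broken (reactants):
  C–C: 2 × 343 = 686
  C–H: 8 × 429 = 3432
  Cl–Cl: 1 × 252 = 252
  Σ(broken) = 4370 kJ
Bonds formed (products):
  C–C: 2 × 343 = 686
  C–Cl: 1 × 336 = 336
  C–H: 7 × 429 = 3003
  H–Cl: 1 × 444 = 444
  Σ(formed) = 4469 kJ
ΔH = Σ(broken) − Σ(formed) = 4370 − 4469 = −99 kJ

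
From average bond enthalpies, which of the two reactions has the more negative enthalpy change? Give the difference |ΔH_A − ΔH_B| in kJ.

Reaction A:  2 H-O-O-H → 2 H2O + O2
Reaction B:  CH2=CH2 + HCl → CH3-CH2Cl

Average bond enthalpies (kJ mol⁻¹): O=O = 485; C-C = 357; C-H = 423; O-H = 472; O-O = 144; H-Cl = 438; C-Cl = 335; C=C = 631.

Reaction A:
  Bonds broken (reactants):
    O-H: 4 × 472 = 1888
    O-O: 2 × 144 = 288
    Σ(broken) = 2176 kJ
  Bonds formed (products):
    O-H: 4 × 472 = 1888
    O=O: 1 × 485 = 485
    Σ(formed) = 2373 kJ
  ΔH_A = 2176 − 2373 = −197 kJ
Reaction B:
  Bonds broken (reactants):
    C-H: 4 × 423 = 1692
    C=C: 1 × 631 = 631
    H-Cl: 1 × 438 = 438
    Σ(broken) = 2761 kJ
  Bonds formed (products):
    C-C: 1 × 357 = 357
    C-Cl: 1 × 335 = 335
    C-H: 5 × 423 = 2115
    Σ(formed) = 2807 kJ
  ΔH_B = 2761 − 2807 = −46 kJ
ΔH_A − ΔH_B = −151 kJ, so reaction A has the more negative ΔH; |ΔH_A − ΔH_B| = 151 kJ.

Reaction A, by 151 kJ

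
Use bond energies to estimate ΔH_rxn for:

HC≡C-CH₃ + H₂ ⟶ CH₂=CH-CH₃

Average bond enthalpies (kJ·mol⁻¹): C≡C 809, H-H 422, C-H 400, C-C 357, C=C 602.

Bonds broken (reactants):
  C≡C: 1 × 809 = 809
  C-C: 1 × 357 = 357
  C-H: 4 × 400 = 1600
  H-H: 1 × 422 = 422
  Σ(broken) = 3188 kJ
Bonds formed (products):
  C-C: 1 × 357 = 357
  C-H: 6 × 400 = 2400
  C=C: 1 × 602 = 602
  Σ(formed) = 3359 kJ
ΔH = Σ(broken) − Σ(formed) = 3188 − 3359 = −171 kJ

ΔH ≈ −171 kJ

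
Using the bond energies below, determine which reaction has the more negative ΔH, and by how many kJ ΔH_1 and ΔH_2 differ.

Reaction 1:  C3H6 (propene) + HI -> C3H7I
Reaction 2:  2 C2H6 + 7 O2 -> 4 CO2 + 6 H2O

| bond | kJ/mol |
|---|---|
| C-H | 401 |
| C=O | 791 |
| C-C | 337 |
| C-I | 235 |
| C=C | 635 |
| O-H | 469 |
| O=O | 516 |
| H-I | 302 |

Reaction 1:
  Bonds broken (reactants):
    C-C: 1 × 337 = 337
    C-H: 6 × 401 = 2406
    C=C: 1 × 635 = 635
    H-I: 1 × 302 = 302
    Σ(broken) = 3680 kJ
  Bonds formed (products):
    C-C: 2 × 337 = 674
    C-H: 7 × 401 = 2807
    C-I: 1 × 235 = 235
    Σ(formed) = 3716 kJ
  ΔH_1 = 3680 − 3716 = −36 kJ
Reaction 2:
  Bonds broken (reactants):
    C-C: 2 × 337 = 674
    C-H: 12 × 401 = 4812
    O=O: 7 × 516 = 3612
    Σ(broken) = 9098 kJ
  Bonds formed (products):
    C=O: 8 × 791 = 6328
    O-H: 12 × 469 = 5628
    Σ(formed) = 11956 kJ
  ΔH_2 = 9098 − 11956 = −2858 kJ
ΔH_1 − ΔH_2 = +2822 kJ, so reaction 2 has the more negative ΔH; |ΔH_1 − ΔH_2| = 2822 kJ.

Reaction 2, by 2822 kJ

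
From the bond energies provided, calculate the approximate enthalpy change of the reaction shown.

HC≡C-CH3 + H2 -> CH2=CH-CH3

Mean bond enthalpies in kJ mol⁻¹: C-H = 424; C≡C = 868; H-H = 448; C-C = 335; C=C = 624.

ΔH ≈ −156 kJ

Bonds broken (reactants):
  C≡C: 1 × 868 = 868
  C-C: 1 × 335 = 335
  C-H: 4 × 424 = 1696
  H-H: 1 × 448 = 448
  Σ(broken) = 3347 kJ
Bonds formed (products):
  C-C: 1 × 335 = 335
  C-H: 6 × 424 = 2544
  C=C: 1 × 624 = 624
  Σ(formed) = 3503 kJ
ΔH = Σ(broken) − Σ(formed) = 3347 − 3503 = −156 kJ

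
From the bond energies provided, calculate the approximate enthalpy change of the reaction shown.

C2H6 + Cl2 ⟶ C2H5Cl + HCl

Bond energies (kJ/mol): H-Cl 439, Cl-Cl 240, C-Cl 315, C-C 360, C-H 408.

Bonds broken (reactants):
  C-C: 1 × 360 = 360
  C-H: 6 × 408 = 2448
  Cl-Cl: 1 × 240 = 240
  Σ(broken) = 3048 kJ
Bonds formed (products):
  C-C: 1 × 360 = 360
  C-Cl: 1 × 315 = 315
  C-H: 5 × 408 = 2040
  H-Cl: 1 × 439 = 439
  Σ(formed) = 3154 kJ
ΔH = Σ(broken) − Σ(formed) = 3048 − 3154 = −106 kJ

ΔH ≈ −106 kJ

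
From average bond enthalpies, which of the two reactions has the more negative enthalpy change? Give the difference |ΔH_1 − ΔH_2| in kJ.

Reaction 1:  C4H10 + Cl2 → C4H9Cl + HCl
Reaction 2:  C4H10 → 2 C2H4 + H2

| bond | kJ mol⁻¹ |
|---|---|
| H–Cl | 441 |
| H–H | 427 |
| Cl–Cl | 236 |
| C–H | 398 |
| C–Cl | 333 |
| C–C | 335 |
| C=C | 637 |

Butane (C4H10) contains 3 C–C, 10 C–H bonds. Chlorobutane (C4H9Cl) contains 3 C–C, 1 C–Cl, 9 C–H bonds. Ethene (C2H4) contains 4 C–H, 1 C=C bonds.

Reaction 1:
  Bonds broken (reactants):
    C–C: 3 × 335 = 1005
    C–H: 10 × 398 = 3980
    Cl–Cl: 1 × 236 = 236
    Σ(broken) = 5221 kJ
  Bonds formed (products):
    C–C: 3 × 335 = 1005
    C–Cl: 1 × 333 = 333
    C–H: 9 × 398 = 3582
    H–Cl: 1 × 441 = 441
    Σ(formed) = 5361 kJ
  ΔH_1 = 5221 − 5361 = −140 kJ
Reaction 2:
  Bonds broken (reactants):
    C–C: 3 × 335 = 1005
    C–H: 10 × 398 = 3980
    Σ(broken) = 4985 kJ
  Bonds formed (products):
    C–H: 8 × 398 = 3184
    C=C: 2 × 637 = 1274
    H–H: 1 × 427 = 427
    Σ(formed) = 4885 kJ
  ΔH_2 = 4985 − 4885 = +100 kJ
ΔH_1 − ΔH_2 = −240 kJ, so reaction 1 has the more negative ΔH; |ΔH_1 − ΔH_2| = 240 kJ.

Reaction 1, by 240 kJ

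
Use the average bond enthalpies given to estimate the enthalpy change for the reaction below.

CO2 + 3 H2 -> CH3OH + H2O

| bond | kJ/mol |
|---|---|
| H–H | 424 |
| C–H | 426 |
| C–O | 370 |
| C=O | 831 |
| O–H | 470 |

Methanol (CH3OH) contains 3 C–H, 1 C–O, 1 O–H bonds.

ΔH ≈ −124 kJ

Bonds broken (reactants):
  C=O: 2 × 831 = 1662
  H–H: 3 × 424 = 1272
  Σ(broken) = 2934 kJ
Bonds formed (products):
  C–H: 3 × 426 = 1278
  C–O: 1 × 370 = 370
  O–H: 3 × 470 = 1410
  Σ(formed) = 3058 kJ
ΔH = Σ(broken) − Σ(formed) = 2934 − 3058 = −124 kJ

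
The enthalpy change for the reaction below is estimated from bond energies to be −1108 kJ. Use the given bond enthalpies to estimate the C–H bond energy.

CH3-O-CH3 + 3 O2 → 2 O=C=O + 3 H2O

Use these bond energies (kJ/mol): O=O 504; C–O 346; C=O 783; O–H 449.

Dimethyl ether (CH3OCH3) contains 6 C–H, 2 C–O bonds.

Let D be the C–H bond energy.
Σ(broken) = 6×D + 2×346 + 3×504 = 2204 + 6D
Σ(formed) = 4×783 + 6×449 = 5826
ΔH = Σ(broken) − Σ(formed) = (2204 + 6D) − (5826) = −3622 + 6D
Setting this equal to −1108 kJ gives 6D = 2514, so D = 419 kJ/mol.

D(C–H) ≈ 419 kJ/mol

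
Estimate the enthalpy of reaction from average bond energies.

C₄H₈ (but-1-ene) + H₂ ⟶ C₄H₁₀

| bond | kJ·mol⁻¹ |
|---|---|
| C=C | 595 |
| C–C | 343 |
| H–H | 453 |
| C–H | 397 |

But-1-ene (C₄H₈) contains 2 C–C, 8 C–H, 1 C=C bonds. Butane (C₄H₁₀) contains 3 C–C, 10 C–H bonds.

Bonds broken (reactants):
  C–C: 2 × 343 = 686
  C–H: 8 × 397 = 3176
  C=C: 1 × 595 = 595
  H–H: 1 × 453 = 453
  Σ(broken) = 4910 kJ
Bonds formed (products):
  C–C: 3 × 343 = 1029
  C–H: 10 × 397 = 3970
  Σ(formed) = 4999 kJ
ΔH = Σ(broken) − Σ(formed) = 4910 − 4999 = −89 kJ

ΔH ≈ −89 kJ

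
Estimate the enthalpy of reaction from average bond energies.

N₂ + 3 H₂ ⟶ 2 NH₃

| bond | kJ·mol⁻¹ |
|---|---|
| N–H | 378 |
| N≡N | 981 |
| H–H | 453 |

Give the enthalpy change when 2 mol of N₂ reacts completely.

ΔH = +144 kJ

Bonds broken (reactants):
  H–H: 3 × 453 = 1359
  N≡N: 1 × 981 = 981
  Σ(broken) = 2340 kJ
Bonds formed (products):
  N–H: 6 × 378 = 2268
  Σ(formed) = 2268 kJ
ΔH = Σ(broken) − Σ(formed) = 2340 − 2268 = +72 kJ
For 2× the reaction as written: 2 × (+72) = +144 kJ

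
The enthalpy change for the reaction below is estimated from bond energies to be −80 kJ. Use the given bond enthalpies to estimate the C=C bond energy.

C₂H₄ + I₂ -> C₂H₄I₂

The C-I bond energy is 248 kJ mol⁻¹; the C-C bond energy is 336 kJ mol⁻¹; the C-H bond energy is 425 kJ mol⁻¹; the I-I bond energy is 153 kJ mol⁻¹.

Let D be the C=C bond energy.
Σ(broken) = 4×425 + 1×D + 1×153 = 1853 + D
Σ(formed) = 1×336 + 4×425 + 2×248 = 2532
ΔH = Σ(broken) − Σ(formed) = (1853 + D) − (2532) = −679 + D
Setting this equal to −80 kJ gives D = 599 kJ/mol.

D(C=C) ≈ 599 kJ/mol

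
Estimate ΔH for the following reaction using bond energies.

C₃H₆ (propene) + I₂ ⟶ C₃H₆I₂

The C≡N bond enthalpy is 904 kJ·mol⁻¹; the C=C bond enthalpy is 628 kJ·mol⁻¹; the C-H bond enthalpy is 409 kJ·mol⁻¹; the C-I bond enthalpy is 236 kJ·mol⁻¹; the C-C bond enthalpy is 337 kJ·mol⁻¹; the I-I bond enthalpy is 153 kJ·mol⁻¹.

ΔH ≈ −28 kJ

Bonds broken (reactants):
  C-C: 1 × 337 = 337
  C-H: 6 × 409 = 2454
  C=C: 1 × 628 = 628
  I-I: 1 × 153 = 153
  Σ(broken) = 3572 kJ
Bonds formed (products):
  C-C: 2 × 337 = 674
  C-H: 6 × 409 = 2454
  C-I: 2 × 236 = 472
  Σ(formed) = 3600 kJ
ΔH = Σ(broken) − Σ(formed) = 3572 − 3600 = −28 kJ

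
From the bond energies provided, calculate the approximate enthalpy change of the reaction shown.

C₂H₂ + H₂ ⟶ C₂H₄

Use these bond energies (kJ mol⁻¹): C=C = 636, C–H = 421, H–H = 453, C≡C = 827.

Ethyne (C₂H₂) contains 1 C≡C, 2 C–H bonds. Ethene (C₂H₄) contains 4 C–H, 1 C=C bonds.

ΔH ≈ −198 kJ

Bonds broken (reactants):
  C≡C: 1 × 827 = 827
  C–H: 2 × 421 = 842
  H–H: 1 × 453 = 453
  Σ(broken) = 2122 kJ
Bonds formed (products):
  C–H: 4 × 421 = 1684
  C=C: 1 × 636 = 636
  Σ(formed) = 2320 kJ
ΔH = Σ(broken) − Σ(formed) = 2122 − 2320 = −198 kJ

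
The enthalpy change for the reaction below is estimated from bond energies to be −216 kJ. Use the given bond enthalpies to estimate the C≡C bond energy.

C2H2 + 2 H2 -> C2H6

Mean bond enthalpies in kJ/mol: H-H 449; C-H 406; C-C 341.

D(C≡C) ≈ 851 kJ/mol

Let D be the C≡C bond energy.
Σ(broken) = 1×D + 2×406 + 2×449 = 1710 + D
Σ(formed) = 1×341 + 6×406 = 2777
ΔH = Σ(broken) − Σ(formed) = (1710 + D) − (2777) = −1067 + D
Setting this equal to −216 kJ gives D = 851 kJ/mol.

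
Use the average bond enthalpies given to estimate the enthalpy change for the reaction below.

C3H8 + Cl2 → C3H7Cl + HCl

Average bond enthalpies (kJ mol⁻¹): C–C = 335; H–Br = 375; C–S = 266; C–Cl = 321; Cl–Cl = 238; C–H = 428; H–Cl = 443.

Bonds broken (reactants):
  C–C: 2 × 335 = 670
  C–H: 8 × 428 = 3424
  Cl–Cl: 1 × 238 = 238
  Σ(broken) = 4332 kJ
Bonds formed (products):
  C–C: 2 × 335 = 670
  C–Cl: 1 × 321 = 321
  C–H: 7 × 428 = 2996
  H–Cl: 1 × 443 = 443
  Σ(formed) = 4430 kJ
ΔH = Σ(broken) − Σ(formed) = 4332 − 4430 = −98 kJ

ΔH ≈ −98 kJ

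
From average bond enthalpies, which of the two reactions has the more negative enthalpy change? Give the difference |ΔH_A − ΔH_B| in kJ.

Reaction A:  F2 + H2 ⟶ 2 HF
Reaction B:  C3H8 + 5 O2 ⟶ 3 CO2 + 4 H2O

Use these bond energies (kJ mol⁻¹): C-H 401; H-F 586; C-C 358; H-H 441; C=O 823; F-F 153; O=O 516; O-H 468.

Reaction B, by 1600 kJ

Reaction A:
  Bonds broken (reactants):
    F-F: 1 × 153 = 153
    H-H: 1 × 441 = 441
    Σ(broken) = 594 kJ
  Bonds formed (products):
    H-F: 2 × 586 = 1172
    Σ(formed) = 1172 kJ
  ΔH_A = 594 − 1172 = −578 kJ
Reaction B:
  Bonds broken (reactants):
    C-C: 2 × 358 = 716
    C-H: 8 × 401 = 3208
    O=O: 5 × 516 = 2580
    Σ(broken) = 6504 kJ
  Bonds formed (products):
    C=O: 6 × 823 = 4938
    O-H: 8 × 468 = 3744
    Σ(formed) = 8682 kJ
  ΔH_B = 6504 − 8682 = −2178 kJ
ΔH_A − ΔH_B = +1600 kJ, so reaction B has the more negative ΔH; |ΔH_A − ΔH_B| = 1600 kJ.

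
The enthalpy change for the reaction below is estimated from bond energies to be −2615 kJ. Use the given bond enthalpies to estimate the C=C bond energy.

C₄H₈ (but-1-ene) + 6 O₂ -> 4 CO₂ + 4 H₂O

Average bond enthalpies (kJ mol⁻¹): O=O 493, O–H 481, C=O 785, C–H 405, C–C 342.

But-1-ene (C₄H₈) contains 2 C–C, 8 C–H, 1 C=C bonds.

D(C=C) ≈ 631 kJ/mol

Let D be the C=C bond energy.
Σ(broken) = 2×342 + 8×405 + 1×D + 6×493 = 6882 + D
Σ(formed) = 8×785 + 8×481 = 10128
ΔH = Σ(broken) − Σ(formed) = (6882 + D) − (10128) = −3246 + D
Setting this equal to −2615 kJ gives D = 631 kJ/mol.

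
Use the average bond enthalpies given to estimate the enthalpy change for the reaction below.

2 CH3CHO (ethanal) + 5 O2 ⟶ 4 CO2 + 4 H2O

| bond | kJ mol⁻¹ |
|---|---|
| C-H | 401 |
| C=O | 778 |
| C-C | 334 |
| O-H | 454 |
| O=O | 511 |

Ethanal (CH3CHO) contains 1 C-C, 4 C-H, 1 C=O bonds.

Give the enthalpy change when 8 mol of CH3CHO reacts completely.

Bonds broken (reactants):
  C-C: 2 × 334 = 668
  C-H: 8 × 401 = 3208
  C=O: 2 × 778 = 1556
  O=O: 5 × 511 = 2555
  Σ(broken) = 7987 kJ
Bonds formed (products):
  C=O: 8 × 778 = 6224
  O-H: 8 × 454 = 3632
  Σ(formed) = 9856 kJ
ΔH = Σ(broken) − Σ(formed) = 7987 − 9856 = −1869 kJ
For 4× the reaction as written: 4 × (−1869) = −7476 kJ

ΔH = −7476 kJ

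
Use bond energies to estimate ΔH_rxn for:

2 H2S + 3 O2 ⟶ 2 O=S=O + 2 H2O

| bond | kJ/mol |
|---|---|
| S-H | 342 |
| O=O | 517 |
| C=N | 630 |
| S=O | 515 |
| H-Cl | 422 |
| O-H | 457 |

ΔH ≈ −969 kJ

Bonds broken (reactants):
  O=O: 3 × 517 = 1551
  S-H: 4 × 342 = 1368
  Σ(broken) = 2919 kJ
Bonds formed (products):
  O-H: 4 × 457 = 1828
  S=O: 4 × 515 = 2060
  Σ(formed) = 3888 kJ
ΔH = Σ(broken) − Σ(formed) = 2919 − 3888 = −969 kJ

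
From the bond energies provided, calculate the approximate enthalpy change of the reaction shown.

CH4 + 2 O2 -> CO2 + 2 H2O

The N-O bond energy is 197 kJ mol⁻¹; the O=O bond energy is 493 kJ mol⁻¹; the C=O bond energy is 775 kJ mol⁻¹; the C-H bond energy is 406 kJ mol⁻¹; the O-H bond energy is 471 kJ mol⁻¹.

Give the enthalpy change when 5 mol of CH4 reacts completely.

Bonds broken (reactants):
  C-H: 4 × 406 = 1624
  O=O: 2 × 493 = 986
  Σ(broken) = 2610 kJ
Bonds formed (products):
  C=O: 2 × 775 = 1550
  O-H: 4 × 471 = 1884
  Σ(formed) = 3434 kJ
ΔH = Σ(broken) − Σ(formed) = 2610 − 3434 = −824 kJ
For 5× the reaction as written: 5 × (−824) = −4120 kJ

ΔH = −4120 kJ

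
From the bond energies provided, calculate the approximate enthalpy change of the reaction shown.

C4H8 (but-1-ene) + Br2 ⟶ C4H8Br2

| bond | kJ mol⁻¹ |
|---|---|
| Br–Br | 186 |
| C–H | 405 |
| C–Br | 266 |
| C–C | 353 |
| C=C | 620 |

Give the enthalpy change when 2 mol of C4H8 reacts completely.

Bonds broken (reactants):
  Br–Br: 1 × 186 = 186
  C–C: 2 × 353 = 706
  C–H: 8 × 405 = 3240
  C=C: 1 × 620 = 620
  Σ(broken) = 4752 kJ
Bonds formed (products):
  C–Br: 2 × 266 = 532
  C–C: 3 × 353 = 1059
  C–H: 8 × 405 = 3240
  Σ(formed) = 4831 kJ
ΔH = Σ(broken) − Σ(formed) = 4752 − 4831 = −79 kJ
For 2× the reaction as written: 2 × (−79) = −158 kJ

ΔH = −158 kJ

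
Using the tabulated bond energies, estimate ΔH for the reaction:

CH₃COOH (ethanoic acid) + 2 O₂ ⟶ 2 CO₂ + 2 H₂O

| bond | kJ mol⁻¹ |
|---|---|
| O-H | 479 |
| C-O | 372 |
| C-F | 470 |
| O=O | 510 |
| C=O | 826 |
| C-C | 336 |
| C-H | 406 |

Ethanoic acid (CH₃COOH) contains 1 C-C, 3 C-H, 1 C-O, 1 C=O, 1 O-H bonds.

Bonds broken (reactants):
  C-C: 1 × 336 = 336
  C-H: 3 × 406 = 1218
  C-O: 1 × 372 = 372
  C=O: 1 × 826 = 826
  O-H: 1 × 479 = 479
  O=O: 2 × 510 = 1020
  Σ(broken) = 4251 kJ
Bonds formed (products):
  C=O: 4 × 826 = 3304
  O-H: 4 × 479 = 1916
  Σ(formed) = 5220 kJ
ΔH = Σ(broken) − Σ(formed) = 4251 − 5220 = −969 kJ

ΔH ≈ −969 kJ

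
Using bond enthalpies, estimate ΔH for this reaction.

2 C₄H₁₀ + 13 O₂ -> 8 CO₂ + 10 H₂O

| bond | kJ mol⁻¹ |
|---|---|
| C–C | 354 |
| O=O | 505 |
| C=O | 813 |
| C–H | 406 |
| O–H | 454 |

ΔH ≈ −5279 kJ

Bonds broken (reactants):
  C–C: 6 × 354 = 2124
  C–H: 20 × 406 = 8120
  O=O: 13 × 505 = 6565
  Σ(broken) = 16809 kJ
Bonds formed (products):
  C=O: 16 × 813 = 13008
  O–H: 20 × 454 = 9080
  Σ(formed) = 22088 kJ
ΔH = Σ(broken) − Σ(formed) = 16809 − 22088 = −5279 kJ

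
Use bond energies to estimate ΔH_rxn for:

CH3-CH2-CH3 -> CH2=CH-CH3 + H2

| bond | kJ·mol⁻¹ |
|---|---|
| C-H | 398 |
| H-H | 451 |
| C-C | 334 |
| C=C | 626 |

Bonds broken (reactants):
  C-C: 2 × 334 = 668
  C-H: 8 × 398 = 3184
  Σ(broken) = 3852 kJ
Bonds formed (products):
  C-C: 1 × 334 = 334
  C-H: 6 × 398 = 2388
  C=C: 1 × 626 = 626
  H-H: 1 × 451 = 451
  Σ(formed) = 3799 kJ
ΔH = Σ(broken) − Σ(formed) = 3852 − 3799 = +53 kJ

ΔH ≈ +53 kJ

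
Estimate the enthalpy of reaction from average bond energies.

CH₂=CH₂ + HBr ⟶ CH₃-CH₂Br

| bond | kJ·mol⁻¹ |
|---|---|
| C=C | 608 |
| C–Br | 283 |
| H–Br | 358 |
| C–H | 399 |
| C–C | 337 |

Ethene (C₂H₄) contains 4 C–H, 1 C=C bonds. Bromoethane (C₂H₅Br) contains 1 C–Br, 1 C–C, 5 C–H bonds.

Bonds broken (reactants):
  C–H: 4 × 399 = 1596
  C=C: 1 × 608 = 608
  H–Br: 1 × 358 = 358
  Σ(broken) = 2562 kJ
Bonds formed (products):
  C–Br: 1 × 283 = 283
  C–C: 1 × 337 = 337
  C–H: 5 × 399 = 1995
  Σ(formed) = 2615 kJ
ΔH = Σ(broken) − Σ(formed) = 2562 − 2615 = −53 kJ

ΔH ≈ −53 kJ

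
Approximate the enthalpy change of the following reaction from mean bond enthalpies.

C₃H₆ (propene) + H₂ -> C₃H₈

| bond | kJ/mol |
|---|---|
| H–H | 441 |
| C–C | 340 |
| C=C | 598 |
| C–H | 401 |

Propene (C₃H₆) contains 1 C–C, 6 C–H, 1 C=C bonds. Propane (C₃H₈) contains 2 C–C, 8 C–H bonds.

Bonds broken (reactants):
  C–C: 1 × 340 = 340
  C–H: 6 × 401 = 2406
  C=C: 1 × 598 = 598
  H–H: 1 × 441 = 441
  Σ(broken) = 3785 kJ
Bonds formed (products):
  C–C: 2 × 340 = 680
  C–H: 8 × 401 = 3208
  Σ(formed) = 3888 kJ
ΔH = Σ(broken) − Σ(formed) = 3785 − 3888 = −103 kJ

ΔH ≈ −103 kJ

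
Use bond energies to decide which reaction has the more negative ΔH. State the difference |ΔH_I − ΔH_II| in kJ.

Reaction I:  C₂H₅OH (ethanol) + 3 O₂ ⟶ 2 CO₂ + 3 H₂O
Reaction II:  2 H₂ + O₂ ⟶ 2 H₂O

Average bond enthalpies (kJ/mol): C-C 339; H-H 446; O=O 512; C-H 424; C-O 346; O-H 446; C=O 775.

Reaction I:
  Bonds broken (reactants):
    C-C: 1 × 339 = 339
    C-H: 5 × 424 = 2120
    C-O: 1 × 346 = 346
    O-H: 1 × 446 = 446
    O=O: 3 × 512 = 1536
    Σ(broken) = 4787 kJ
  Bonds formed (products):
    C=O: 4 × 775 = 3100
    O-H: 6 × 446 = 2676
    Σ(formed) = 5776 kJ
  ΔH_I = 4787 − 5776 = −989 kJ
Reaction II:
  Bonds broken (reactants):
    H-H: 2 × 446 = 892
    O=O: 1 × 512 = 512
    Σ(broken) = 1404 kJ
  Bonds formed (products):
    O-H: 4 × 446 = 1784
    Σ(formed) = 1784 kJ
  ΔH_II = 1404 − 1784 = −380 kJ
ΔH_I − ΔH_II = −609 kJ, so reaction I has the more negative ΔH; |ΔH_I − ΔH_II| = 609 kJ.

Reaction I, by 609 kJ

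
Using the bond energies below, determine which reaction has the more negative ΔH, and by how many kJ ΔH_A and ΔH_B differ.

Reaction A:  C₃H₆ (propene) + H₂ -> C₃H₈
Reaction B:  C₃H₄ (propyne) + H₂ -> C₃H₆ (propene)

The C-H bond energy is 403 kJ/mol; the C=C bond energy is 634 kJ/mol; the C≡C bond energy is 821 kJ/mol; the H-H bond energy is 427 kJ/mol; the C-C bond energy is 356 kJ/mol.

Reaction A:
  Bonds broken (reactants):
    C-C: 1 × 356 = 356
    C-H: 6 × 403 = 2418
    C=C: 1 × 634 = 634
    H-H: 1 × 427 = 427
    Σ(broken) = 3835 kJ
  Bonds formed (products):
    C-C: 2 × 356 = 712
    C-H: 8 × 403 = 3224
    Σ(formed) = 3936 kJ
  ΔH_A = 3835 − 3936 = −101 kJ
Reaction B:
  Bonds broken (reactants):
    C≡C: 1 × 821 = 821
    C-C: 1 × 356 = 356
    C-H: 4 × 403 = 1612
    H-H: 1 × 427 = 427
    Σ(broken) = 3216 kJ
  Bonds formed (products):
    C-C: 1 × 356 = 356
    C-H: 6 × 403 = 2418
    C=C: 1 × 634 = 634
    Σ(formed) = 3408 kJ
  ΔH_B = 3216 − 3408 = −192 kJ
ΔH_A − ΔH_B = +91 kJ, so reaction B has the more negative ΔH; |ΔH_A − ΔH_B| = 91 kJ.

Reaction B, by 91 kJ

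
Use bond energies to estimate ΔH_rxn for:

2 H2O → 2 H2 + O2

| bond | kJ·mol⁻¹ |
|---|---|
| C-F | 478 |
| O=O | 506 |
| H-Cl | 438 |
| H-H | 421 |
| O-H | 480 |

ΔH ≈ +572 kJ

Bonds broken (reactants):
  O-H: 4 × 480 = 1920
  Σ(broken) = 1920 kJ
Bonds formed (products):
  H-H: 2 × 421 = 842
  O=O: 1 × 506 = 506
  Σ(formed) = 1348 kJ
ΔH = Σ(broken) − Σ(formed) = 1920 − 1348 = +572 kJ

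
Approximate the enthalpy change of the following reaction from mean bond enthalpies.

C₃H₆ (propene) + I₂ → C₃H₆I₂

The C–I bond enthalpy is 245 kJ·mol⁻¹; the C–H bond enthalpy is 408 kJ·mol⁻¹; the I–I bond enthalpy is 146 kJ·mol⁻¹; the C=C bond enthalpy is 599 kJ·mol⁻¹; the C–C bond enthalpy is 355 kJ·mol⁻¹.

Bonds broken (reactants):
  C–C: 1 × 355 = 355
  C–H: 6 × 408 = 2448
  C=C: 1 × 599 = 599
  I–I: 1 × 146 = 146
  Σ(broken) = 3548 kJ
Bonds formed (products):
  C–C: 2 × 355 = 710
  C–H: 6 × 408 = 2448
  C–I: 2 × 245 = 490
  Σ(formed) = 3648 kJ
ΔH = Σ(broken) − Σ(formed) = 3548 − 3648 = −100 kJ

ΔH ≈ −100 kJ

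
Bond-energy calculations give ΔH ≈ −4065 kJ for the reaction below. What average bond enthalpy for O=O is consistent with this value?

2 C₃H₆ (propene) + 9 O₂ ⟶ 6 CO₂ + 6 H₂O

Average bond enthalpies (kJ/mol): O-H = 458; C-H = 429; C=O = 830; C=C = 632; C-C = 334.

D(O=O) ≈ 479 kJ/mol

Let D be the O=O bond energy.
Σ(broken) = 2×334 + 12×429 + 2×632 + 9×D = 7080 + 9D
Σ(formed) = 12×830 + 12×458 = 15456
ΔH = Σ(broken) − Σ(formed) = (7080 + 9D) − (15456) = −8376 + 9D
Setting this equal to −4065 kJ gives 9D = 4311, so D = 479 kJ/mol.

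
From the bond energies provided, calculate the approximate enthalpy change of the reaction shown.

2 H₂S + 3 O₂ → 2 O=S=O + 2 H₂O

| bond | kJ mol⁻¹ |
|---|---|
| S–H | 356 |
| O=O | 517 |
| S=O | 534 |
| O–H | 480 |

Bonds broken (reactants):
  O=O: 3 × 517 = 1551
  S–H: 4 × 356 = 1424
  Σ(broken) = 2975 kJ
Bonds formed (products):
  O–H: 4 × 480 = 1920
  S=O: 4 × 534 = 2136
  Σ(formed) = 4056 kJ
ΔH = Σ(broken) − Σ(formed) = 2975 − 4056 = −1081 kJ

ΔH ≈ −1081 kJ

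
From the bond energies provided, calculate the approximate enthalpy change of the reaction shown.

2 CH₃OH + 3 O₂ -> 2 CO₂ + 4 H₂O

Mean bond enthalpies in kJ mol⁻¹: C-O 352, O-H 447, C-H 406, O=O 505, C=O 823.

Bonds broken (reactants):
  C-H: 6 × 406 = 2436
  C-O: 2 × 352 = 704
  O-H: 2 × 447 = 894
  O=O: 3 × 505 = 1515
  Σ(broken) = 5549 kJ
Bonds formed (products):
  C=O: 4 × 823 = 3292
  O-H: 8 × 447 = 3576
  Σ(formed) = 6868 kJ
ΔH = Σ(broken) − Σ(formed) = 5549 − 6868 = −1319 kJ

ΔH ≈ −1319 kJ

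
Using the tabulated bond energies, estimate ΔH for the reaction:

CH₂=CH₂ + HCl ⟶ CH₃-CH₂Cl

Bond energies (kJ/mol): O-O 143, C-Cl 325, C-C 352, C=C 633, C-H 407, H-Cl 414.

ΔH ≈ −37 kJ

Bonds broken (reactants):
  C-H: 4 × 407 = 1628
  C=C: 1 × 633 = 633
  H-Cl: 1 × 414 = 414
  Σ(broken) = 2675 kJ
Bonds formed (products):
  C-C: 1 × 352 = 352
  C-Cl: 1 × 325 = 325
  C-H: 5 × 407 = 2035
  Σ(formed) = 2712 kJ
ΔH = Σ(broken) − Σ(formed) = 2675 − 2712 = −37 kJ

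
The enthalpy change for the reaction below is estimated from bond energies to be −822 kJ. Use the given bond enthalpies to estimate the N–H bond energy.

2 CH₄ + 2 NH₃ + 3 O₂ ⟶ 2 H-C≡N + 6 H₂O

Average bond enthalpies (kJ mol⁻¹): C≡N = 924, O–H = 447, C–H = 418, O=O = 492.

D(N–H) ≈ 401 kJ/mol

Let D be the N–H bond energy.
Σ(broken) = 8×418 + 6×D + 3×492 = 4820 + 6D
Σ(formed) = 2×924 + 2×418 + 12×447 = 8048
ΔH = Σ(broken) − Σ(formed) = (4820 + 6D) − (8048) = −3228 + 6D
Setting this equal to −822 kJ gives 6D = 2406, so D = 401 kJ/mol.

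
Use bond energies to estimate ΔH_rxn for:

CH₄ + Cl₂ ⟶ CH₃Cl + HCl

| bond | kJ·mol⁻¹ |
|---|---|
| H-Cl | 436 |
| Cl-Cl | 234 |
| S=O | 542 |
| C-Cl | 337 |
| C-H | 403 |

ΔH ≈ −136 kJ

Bonds broken (reactants):
  C-H: 4 × 403 = 1612
  Cl-Cl: 1 × 234 = 234
  Σ(broken) = 1846 kJ
Bonds formed (products):
  C-Cl: 1 × 337 = 337
  C-H: 3 × 403 = 1209
  H-Cl: 1 × 436 = 436
  Σ(formed) = 1982 kJ
ΔH = Σ(broken) − Σ(formed) = 1846 − 1982 = −136 kJ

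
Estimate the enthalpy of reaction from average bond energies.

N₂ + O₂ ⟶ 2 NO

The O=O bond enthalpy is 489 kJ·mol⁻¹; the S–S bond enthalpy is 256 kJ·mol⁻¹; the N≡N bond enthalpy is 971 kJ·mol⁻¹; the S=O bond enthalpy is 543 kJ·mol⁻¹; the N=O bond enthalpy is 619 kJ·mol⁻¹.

ΔH ≈ +222 kJ

Bonds broken (reactants):
  N≡N: 1 × 971 = 971
  O=O: 1 × 489 = 489
  Σ(broken) = 1460 kJ
Bonds formed (products):
  N=O: 2 × 619 = 1238
  Σ(formed) = 1238 kJ
ΔH = Σ(broken) − Σ(formed) = 1460 − 1238 = +222 kJ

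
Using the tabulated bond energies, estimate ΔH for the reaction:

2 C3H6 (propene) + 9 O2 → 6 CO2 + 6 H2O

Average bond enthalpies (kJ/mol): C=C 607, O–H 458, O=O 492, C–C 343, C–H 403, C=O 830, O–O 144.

Bonds broken (reactants):
  C–C: 2 × 343 = 686
  C–H: 12 × 403 = 4836
  C=C: 2 × 607 = 1214
  O=O: 9 × 492 = 4428
  Σ(broken) = 11164 kJ
Bonds formed (products):
  C=O: 12 × 830 = 9960
  O–H: 12 × 458 = 5496
  Σ(formed) = 15456 kJ
ΔH = Σ(broken) − Σ(formed) = 11164 − 15456 = −4292 kJ

ΔH ≈ −4292 kJ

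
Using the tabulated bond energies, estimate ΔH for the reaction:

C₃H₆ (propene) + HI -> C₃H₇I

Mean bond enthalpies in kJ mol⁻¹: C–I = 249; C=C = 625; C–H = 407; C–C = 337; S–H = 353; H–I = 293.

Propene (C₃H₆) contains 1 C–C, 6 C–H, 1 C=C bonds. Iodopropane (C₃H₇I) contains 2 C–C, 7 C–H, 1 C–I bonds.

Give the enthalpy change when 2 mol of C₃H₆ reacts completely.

Bonds broken (reactants):
  C–C: 1 × 337 = 337
  C–H: 6 × 407 = 2442
  C=C: 1 × 625 = 625
  H–I: 1 × 293 = 293
  Σ(broken) = 3697 kJ
Bonds formed (products):
  C–C: 2 × 337 = 674
  C–H: 7 × 407 = 2849
  C–I: 1 × 249 = 249
  Σ(formed) = 3772 kJ
ΔH = Σ(broken) − Σ(formed) = 3697 − 3772 = −75 kJ
For 2× the reaction as written: 2 × (−75) = −150 kJ

ΔH = −150 kJ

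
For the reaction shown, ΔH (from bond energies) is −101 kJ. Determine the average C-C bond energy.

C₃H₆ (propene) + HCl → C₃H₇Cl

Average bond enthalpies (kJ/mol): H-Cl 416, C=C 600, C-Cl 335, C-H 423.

Let D be the C-C bond energy.
Σ(broken) = 1×D + 6×423 + 1×600 + 1×416 = 3554 + D
Σ(formed) = 2×D + 1×335 + 7×423 = 3296 + 2D
ΔH = Σ(broken) − Σ(formed) = (3554 + D) − (3296 + 2D) = +258 − D
Setting this equal to −101 kJ gives D = 359 kJ/mol.

D(C-C) ≈ 359 kJ/mol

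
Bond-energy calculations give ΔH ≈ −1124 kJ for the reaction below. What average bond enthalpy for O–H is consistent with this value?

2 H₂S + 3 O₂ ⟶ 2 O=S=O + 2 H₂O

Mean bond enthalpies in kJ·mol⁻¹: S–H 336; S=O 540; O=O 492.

D(O–H) ≈ 446 kJ/mol

Let D be the O–H bond energy.
Σ(broken) = 3×492 + 4×336 = 2820
Σ(formed) = 4×D + 4×540 = 2160 + 4D
ΔH = Σ(broken) − Σ(formed) = (2820) − (2160 + 4D) = +660 − 4D
Setting this equal to −1124 kJ gives 4D = 1784, so D = 446 kJ/mol.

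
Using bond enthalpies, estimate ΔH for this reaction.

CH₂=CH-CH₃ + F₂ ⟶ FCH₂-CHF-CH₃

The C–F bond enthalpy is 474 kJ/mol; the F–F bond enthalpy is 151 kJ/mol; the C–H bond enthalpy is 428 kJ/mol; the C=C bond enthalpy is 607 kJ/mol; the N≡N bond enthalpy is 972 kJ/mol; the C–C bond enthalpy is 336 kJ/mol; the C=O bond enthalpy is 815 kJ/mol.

Bonds broken (reactants):
  C–C: 1 × 336 = 336
  C–H: 6 × 428 = 2568
  C=C: 1 × 607 = 607
  F–F: 1 × 151 = 151
  Σ(broken) = 3662 kJ
Bonds formed (products):
  C–C: 2 × 336 = 672
  C–F: 2 × 474 = 948
  C–H: 6 × 428 = 2568
  Σ(formed) = 4188 kJ
ΔH = Σ(broken) − Σ(formed) = 3662 − 4188 = −526 kJ

ΔH ≈ −526 kJ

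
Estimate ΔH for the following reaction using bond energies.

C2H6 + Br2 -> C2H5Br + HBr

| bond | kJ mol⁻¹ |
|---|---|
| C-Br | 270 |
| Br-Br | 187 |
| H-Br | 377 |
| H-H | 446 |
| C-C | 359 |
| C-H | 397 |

ΔH ≈ −63 kJ

Bonds broken (reactants):
  Br-Br: 1 × 187 = 187
  C-C: 1 × 359 = 359
  C-H: 6 × 397 = 2382
  Σ(broken) = 2928 kJ
Bonds formed (products):
  C-Br: 1 × 270 = 270
  C-C: 1 × 359 = 359
  C-H: 5 × 397 = 1985
  H-Br: 1 × 377 = 377
  Σ(formed) = 2991 kJ
ΔH = Σ(broken) − Σ(formed) = 2928 − 2991 = −63 kJ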